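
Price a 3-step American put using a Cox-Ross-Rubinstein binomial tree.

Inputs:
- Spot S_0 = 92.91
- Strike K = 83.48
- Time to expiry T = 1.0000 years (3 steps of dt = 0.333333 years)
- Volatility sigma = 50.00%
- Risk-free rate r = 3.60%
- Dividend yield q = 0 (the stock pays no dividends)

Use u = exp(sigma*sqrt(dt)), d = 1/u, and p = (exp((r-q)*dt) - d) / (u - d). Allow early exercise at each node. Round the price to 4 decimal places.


dt = T/N = 0.333333
u = exp(sigma*sqrt(dt)) = 1.334658; d = 1/u = 0.749256
p = (exp((r-q)*dt) - d) / (u - d) = 0.448950
Discount per step: exp(-r*dt) = 0.988072
Stock lattice S(k, i) with i counting down-moves:
  k=0: S(0,0) = 92.9100
  k=1: S(1,0) = 124.0031; S(1,1) = 69.6133
  k=2: S(2,0) = 165.5017; S(2,1) = 92.9100; S(2,2) = 52.1582
  k=3: S(3,0) = 220.8882; S(3,1) = 124.0031; S(3,2) = 69.6133; S(3,3) = 39.0798
Terminal payoffs V(N, i) = max(K - S_T, 0):
  V(3,0) = 0.000000; V(3,1) = 0.000000; V(3,2) = 13.866665; V(3,3) = 44.400193
Backward induction: V(k, i) = exp(-r*dt) * [p * V(k+1, i) + (1-p) * V(k+1, i+1)]; then take max(V_cont, immediate exercise) for American.
  V(2,0) = exp(-r*dt) * [p*0.000000 + (1-p)*0.000000] = 0.000000; exercise = 0.000000; V(2,0) = max -> 0.000000
  V(2,1) = exp(-r*dt) * [p*0.000000 + (1-p)*13.866665] = 7.550073; exercise = 0.000000; V(2,1) = max -> 7.550073
  V(2,2) = exp(-r*dt) * [p*13.866665 + (1-p)*44.400193] = 30.326047; exercise = 31.321821; V(2,2) = max -> 31.321821
  V(1,0) = exp(-r*dt) * [p*0.000000 + (1-p)*7.550073] = 4.110837; exercise = 0.000000; V(1,0) = max -> 4.110837
  V(1,1) = exp(-r*dt) * [p*7.550073 + (1-p)*31.321821] = 20.403171; exercise = 13.866665; V(1,1) = max -> 20.403171
  V(0,0) = exp(-r*dt) * [p*4.110837 + (1-p)*20.403171] = 12.932594; exercise = 0.000000; V(0,0) = max -> 12.932594

Answer: Price = V(0,0) = 12.9326


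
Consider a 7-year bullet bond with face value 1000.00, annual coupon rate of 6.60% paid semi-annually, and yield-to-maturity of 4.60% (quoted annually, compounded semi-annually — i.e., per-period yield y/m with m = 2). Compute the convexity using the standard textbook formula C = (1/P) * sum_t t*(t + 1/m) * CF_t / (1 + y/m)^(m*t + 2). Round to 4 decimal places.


Answer: Convexity = 38.8160

Derivation:
Coupon per period c = face * coupon_rate / m = 33.000000
Periods per year m = 2; per-period yield y/m = 0.023000
Number of cashflows N = 14
Cashflows (t years, CF_t, discount factor 1/(1+y/m)^(m*t), PV):
  t = 0.5000: CF_t = 33.000000, DF = 0.977517, PV = 32.258065
  t = 1.0000: CF_t = 33.000000, DF = 0.955540, PV = 31.532810
  t = 1.5000: CF_t = 33.000000, DF = 0.934056, PV = 30.823861
  t = 2.0000: CF_t = 33.000000, DF = 0.913056, PV = 30.130851
  t = 2.5000: CF_t = 33.000000, DF = 0.892528, PV = 29.453423
  t = 3.0000: CF_t = 33.000000, DF = 0.872461, PV = 28.791225
  t = 3.5000: CF_t = 33.000000, DF = 0.852846, PV = 28.143915
  t = 4.0000: CF_t = 33.000000, DF = 0.833671, PV = 27.511158
  t = 4.5000: CF_t = 33.000000, DF = 0.814928, PV = 26.892628
  t = 5.0000: CF_t = 33.000000, DF = 0.796606, PV = 26.288003
  t = 5.5000: CF_t = 33.000000, DF = 0.778696, PV = 25.696973
  t = 6.0000: CF_t = 33.000000, DF = 0.761189, PV = 25.119231
  t = 6.5000: CF_t = 33.000000, DF = 0.744075, PV = 24.554478
  t = 7.0000: CF_t = 1033.000000, DF = 0.727346, PV = 751.348545
Price P = sum_t PV_t = 1118.545164
Convexity numerator sum_t t*(t + 1/m) * CF_t / (1+y/m)^(m*t + 2):
  t = 0.5000: term = 15.411931
  t = 1.0000: term = 45.196277
  t = 1.5000: term = 88.360268
  t = 2.0000: term = 143.956123
  t = 2.5000: term = 211.079359
  t = 3.0000: term = 288.867158
  t = 3.5000: term = 376.496785
  t = 4.0000: term = 473.184062
  t = 4.5000: term = 578.181894
  t = 5.0000: term = 690.778845
  t = 5.5000: term = 810.297766
  t = 6.0000: term = 936.094460
  t = 6.5000: term = 1067.556406
  t = 7.0000: term = 37692.026304
Convexity = (1/P) * sum = 43417.487639 / 1118.545164 = 38.816034


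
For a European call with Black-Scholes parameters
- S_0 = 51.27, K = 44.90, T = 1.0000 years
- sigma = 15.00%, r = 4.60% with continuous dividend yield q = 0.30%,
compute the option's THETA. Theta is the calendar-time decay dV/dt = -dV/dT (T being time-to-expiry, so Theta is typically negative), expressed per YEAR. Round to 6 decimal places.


d1 = 1.2461199403; d2 = 1.0961199403
phi(d1) = 0.1835357172; exp(-qT) = 0.9970044955; exp(-rT) = 0.9550419622
Theta = -S*exp(-qT)*phi(d1)*sigma/(2*sqrt(T)) - r*K*exp(-rT)*N(d2) + q*S*exp(-qT)*N(d1)
N(d1) = 0.8936398174; N(d2) = 0.8634868553; sqrt(T) = 1.0000000000
Term 1 = -51.2700 * 0.9970044955 * 0.1835357172 * 0.1500 / (2 * 1.0000000000) = -0.7036266671
Term 2 = -0.0460 * 44.9000 * 0.9550419622 * 0.8634868553 = -1.7032655295
Term 3 = 0.0030 * 51.2700 * 0.9970044955 * 0.8936398174 = 0.1370390060
Theta = -0.7036266671 + (-1.7032655295) + (0.1370390060) = -2.269853

Answer: Theta = -2.269853


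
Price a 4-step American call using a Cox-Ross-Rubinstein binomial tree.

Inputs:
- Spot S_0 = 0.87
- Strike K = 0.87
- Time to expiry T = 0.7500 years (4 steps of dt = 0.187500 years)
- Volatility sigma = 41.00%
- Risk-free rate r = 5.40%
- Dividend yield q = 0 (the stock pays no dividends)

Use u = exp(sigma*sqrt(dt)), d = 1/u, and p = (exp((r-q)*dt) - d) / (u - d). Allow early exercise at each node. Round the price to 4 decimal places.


dt = T/N = 0.187500
u = exp(sigma*sqrt(dt)) = 1.194270; d = 1/u = 0.837332
p = (exp((r-q)*dt) - d) / (u - d) = 0.484243
Discount per step: exp(-r*dt) = 0.989926
Stock lattice S(k, i) with i counting down-moves:
  k=0: S(0,0) = 0.8700
  k=1: S(1,0) = 1.0390; S(1,1) = 0.7285
  k=2: S(2,0) = 1.2409; S(2,1) = 0.8700; S(2,2) = 0.6100
  k=3: S(3,0) = 1.4819; S(3,1) = 1.0390; S(3,2) = 0.7285; S(3,3) = 0.5108
  k=4: S(4,0) = 1.7698; S(4,1) = 1.2409; S(4,2) = 0.8700; S(4,3) = 0.6100; S(4,4) = 0.4277
Terminal payoffs V(N, i) = max(S_T - K, 0):
  V(4,0) = 0.899822; V(4,1) = 0.370865; V(4,2) = 0.000000; V(4,3) = 0.000000; V(4,4) = 0.000000
Backward induction: V(k, i) = exp(-r*dt) * [p * V(k+1, i) + (1-p) * V(k+1, i+1)]; then take max(V_cont, immediate exercise) for American.
  V(3,0) = exp(-r*dt) * [p*0.899822 + (1-p)*0.370865] = 0.620692; exercise = 0.611927; V(3,0) = max -> 0.620692
  V(3,1) = exp(-r*dt) * [p*0.370865 + (1-p)*0.000000] = 0.177779; exercise = 0.169015; V(3,1) = max -> 0.177779
  V(3,2) = exp(-r*dt) * [p*0.000000 + (1-p)*0.000000] = 0.000000; exercise = 0.000000; V(3,2) = max -> 0.000000
  V(3,3) = exp(-r*dt) * [p*0.000000 + (1-p)*0.000000] = 0.000000; exercise = 0.000000; V(3,3) = max -> 0.000000
  V(2,0) = exp(-r*dt) * [p*0.620692 + (1-p)*0.177779] = 0.388305; exercise = 0.370865; V(2,0) = max -> 0.388305
  V(2,1) = exp(-r*dt) * [p*0.177779 + (1-p)*0.000000] = 0.085221; exercise = 0.000000; V(2,1) = max -> 0.085221
  V(2,2) = exp(-r*dt) * [p*0.000000 + (1-p)*0.000000] = 0.000000; exercise = 0.000000; V(2,2) = max -> 0.000000
  V(1,0) = exp(-r*dt) * [p*0.388305 + (1-p)*0.085221] = 0.229650; exercise = 0.169015; V(1,0) = max -> 0.229650
  V(1,1) = exp(-r*dt) * [p*0.085221 + (1-p)*0.000000] = 0.040852; exercise = 0.000000; V(1,1) = max -> 0.040852
  V(0,0) = exp(-r*dt) * [p*0.229650 + (1-p)*0.040852] = 0.130944; exercise = 0.000000; V(0,0) = max -> 0.130944

Answer: Price = V(0,0) = 0.1309


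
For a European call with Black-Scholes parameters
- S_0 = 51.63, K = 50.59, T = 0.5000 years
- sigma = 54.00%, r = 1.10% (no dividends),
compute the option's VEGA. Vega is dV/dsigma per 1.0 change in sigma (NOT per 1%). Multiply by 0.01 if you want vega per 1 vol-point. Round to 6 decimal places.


Answer: Vega = 14.085556

Derivation:
d1 = 0.2586150620; d2 = -0.1232225998
phi(d1) = 0.3858219025; exp(-qT) = 1.0000000000; exp(-rT) = 0.9945150973
Vega = S * exp(-qT) * phi(d1) * sqrt(T) = 51.6300 * 1.0000000000 * 0.3858219025 * 0.7071067812 = 14.085556


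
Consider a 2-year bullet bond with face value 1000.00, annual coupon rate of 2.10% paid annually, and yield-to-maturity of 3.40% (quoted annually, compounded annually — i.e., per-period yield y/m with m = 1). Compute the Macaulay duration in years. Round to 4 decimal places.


Answer: Macaulay duration = 1.9792 years

Derivation:
Coupon per period c = face * coupon_rate / m = 21.000000
Periods per year m = 1; per-period yield y/m = 0.034000
Number of cashflows N = 2
Cashflows (t years, CF_t, discount factor 1/(1+y/m)^(m*t), PV):
  t = 1.0000: CF_t = 21.000000, DF = 0.967118, PV = 20.309478
  t = 2.0000: CF_t = 1021.000000, DF = 0.935317, PV = 954.958865
Price P = sum_t PV_t = 975.268343
Macaulay numerator sum_t t * PV_t:
  t * PV_t at t = 1.0000: 20.309478
  t * PV_t at t = 2.0000: 1909.917729
Macaulay duration D = (sum_t t * PV_t) / P = 1930.227207 / 975.268343 = 1.979175


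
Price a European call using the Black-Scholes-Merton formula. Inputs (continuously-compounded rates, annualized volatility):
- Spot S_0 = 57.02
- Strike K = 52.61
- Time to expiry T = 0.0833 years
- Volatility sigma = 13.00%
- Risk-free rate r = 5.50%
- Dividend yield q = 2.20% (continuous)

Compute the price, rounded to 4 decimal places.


d1 = (ln(S/K) + (r - q + 0.5*sigma^2) * T) / (sigma * sqrt(T)) = 2.23742186
d2 = d1 - sigma * sqrt(T) = 2.19990160
exp(-rT) = 0.99542898; exp(-qT) = 0.99816908
C = S_0 * exp(-qT) * N(d1) - K * exp(-rT) * N(d2)
N(d1) = 0.98737061; N(d2) = 0.98609306
C = 57.0200 * 0.99816908 * 0.98737061 - 52.6100 * 0.99542898 * 0.98609306 = 4.5556

Answer: Price = 4.5556


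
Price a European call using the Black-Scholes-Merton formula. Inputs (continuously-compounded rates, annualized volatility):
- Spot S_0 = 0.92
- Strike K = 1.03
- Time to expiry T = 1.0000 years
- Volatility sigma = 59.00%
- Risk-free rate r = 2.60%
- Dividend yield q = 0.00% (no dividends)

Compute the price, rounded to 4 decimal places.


Answer: Price = 0.1837

Derivation:
d1 = (ln(S/K) + (r - q + 0.5*sigma^2) * T) / (sigma * sqrt(T)) = 0.14764337
d2 = d1 - sigma * sqrt(T) = -0.44235663
exp(-rT) = 0.97433509; exp(-qT) = 1.00000000
C = S_0 * exp(-qT) * N(d1) - K * exp(-rT) * N(d2)
N(d1) = 0.55868789; N(d2) = 0.32911558
C = 0.9200 * 1.00000000 * 0.55868789 - 1.0300 * 0.97433509 * 0.32911558 = 0.1837


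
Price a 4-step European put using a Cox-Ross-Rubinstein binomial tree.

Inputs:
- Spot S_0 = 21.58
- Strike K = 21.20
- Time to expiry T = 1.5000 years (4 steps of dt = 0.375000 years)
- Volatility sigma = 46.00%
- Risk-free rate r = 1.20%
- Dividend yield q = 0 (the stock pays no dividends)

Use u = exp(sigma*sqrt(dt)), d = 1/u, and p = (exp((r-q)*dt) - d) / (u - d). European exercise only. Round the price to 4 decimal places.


Answer: Price = V(0,0) = 4.1160

Derivation:
dt = T/N = 0.375000
u = exp(sigma*sqrt(dt)) = 1.325370; d = 1/u = 0.754507
p = (exp((r-q)*dt) - d) / (u - d) = 0.437940
Discount per step: exp(-r*dt) = 0.995510
Stock lattice S(k, i) with i counting down-moves:
  k=0: S(0,0) = 21.5800
  k=1: S(1,0) = 28.6015; S(1,1) = 16.2823
  k=2: S(2,0) = 37.9075; S(2,1) = 21.5800; S(2,2) = 12.2851
  k=3: S(3,0) = 50.2415; S(3,1) = 28.6015; S(3,2) = 16.2823; S(3,3) = 9.2692
  k=4: S(4,0) = 66.5885; S(4,1) = 37.9075; S(4,2) = 21.5800; S(4,3) = 12.2851; S(4,4) = 6.9936
Terminal payoffs V(N, i) = max(K - S_T, 0):
  V(4,0) = 0.000000; V(4,1) = 0.000000; V(4,2) = 0.000000; V(4,3) = 8.914935; V(4,4) = 14.206356
Backward induction: V(k, i) = exp(-r*dt) * [p * V(k+1, i) + (1-p) * V(k+1, i+1)].
  V(3,0) = exp(-r*dt) * [p*0.000000 + (1-p)*0.000000] = 0.000000
  V(3,1) = exp(-r*dt) * [p*0.000000 + (1-p)*0.000000] = 0.000000
  V(3,2) = exp(-r*dt) * [p*0.000000 + (1-p)*8.914935] = 4.988233
  V(3,3) = exp(-r*dt) * [p*8.914935 + (1-p)*14.206356] = 11.835652
  V(2,0) = exp(-r*dt) * [p*0.000000 + (1-p)*0.000000] = 0.000000
  V(2,1) = exp(-r*dt) * [p*0.000000 + (1-p)*4.988233] = 2.791099
  V(2,2) = exp(-r*dt) * [p*4.988233 + (1-p)*11.835652] = 8.797218
  V(1,0) = exp(-r*dt) * [p*0.000000 + (1-p)*2.791099] = 1.561722
  V(1,1) = exp(-r*dt) * [p*2.791099 + (1-p)*8.797218] = 6.139211
  V(0,0) = exp(-r*dt) * [p*1.561722 + (1-p)*6.139211] = 4.115983


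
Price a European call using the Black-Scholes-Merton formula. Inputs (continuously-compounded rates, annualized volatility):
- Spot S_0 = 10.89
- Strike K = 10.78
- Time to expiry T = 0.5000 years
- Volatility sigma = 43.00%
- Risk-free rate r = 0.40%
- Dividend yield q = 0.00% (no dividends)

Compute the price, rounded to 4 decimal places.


d1 = (ln(S/K) + (r - q + 0.5*sigma^2) * T) / (sigma * sqrt(T)) = 0.19199551
d2 = d1 - sigma * sqrt(T) = -0.11206040
exp(-rT) = 0.99800200; exp(-qT) = 1.00000000
C = S_0 * exp(-qT) * N(d1) - K * exp(-rT) * N(d2)
N(d1) = 0.57612714; N(d2) = 0.45538776
C = 10.8900 * 1.00000000 * 0.57612714 - 10.7800 * 0.99800200 * 0.45538776 = 1.3748

Answer: Price = 1.3748


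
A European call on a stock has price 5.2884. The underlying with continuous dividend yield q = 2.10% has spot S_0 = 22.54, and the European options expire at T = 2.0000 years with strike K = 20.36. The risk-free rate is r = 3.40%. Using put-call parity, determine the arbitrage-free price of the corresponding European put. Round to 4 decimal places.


Answer: Put price = 2.6970

Derivation:
Put-call parity: C - P = S_0 * exp(-qT) - K * exp(-rT).
S_0 * exp(-qT) = 22.5400 * 0.95886978 = 21.61292485
K * exp(-rT) = 20.3600 * 0.93426047 = 19.02154324
P = C - S*exp(-qT) + K*exp(-rT)
P = 5.2884 - 21.61292485 + 19.02154324 = 2.6970


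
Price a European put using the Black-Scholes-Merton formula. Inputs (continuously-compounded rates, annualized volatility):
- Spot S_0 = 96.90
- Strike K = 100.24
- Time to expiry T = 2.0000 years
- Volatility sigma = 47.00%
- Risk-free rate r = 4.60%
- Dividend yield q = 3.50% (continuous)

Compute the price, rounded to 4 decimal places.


Answer: Price = 24.2085

Derivation:
d1 = (ln(S/K) + (r - q + 0.5*sigma^2) * T) / (sigma * sqrt(T)) = 0.31445521
d2 = d1 - sigma * sqrt(T) = -0.35022516
exp(-rT) = 0.91210515; exp(-qT) = 0.93239382
P = K * exp(-rT) * N(-d2) - S_0 * exp(-qT) * N(-d1)
N(-d1) = 0.37658766; N(-d2) = 0.63691514
P = 100.2400 * 0.91210515 * 0.63691514 - 96.9000 * 0.93239382 * 0.37658766 = 24.2085


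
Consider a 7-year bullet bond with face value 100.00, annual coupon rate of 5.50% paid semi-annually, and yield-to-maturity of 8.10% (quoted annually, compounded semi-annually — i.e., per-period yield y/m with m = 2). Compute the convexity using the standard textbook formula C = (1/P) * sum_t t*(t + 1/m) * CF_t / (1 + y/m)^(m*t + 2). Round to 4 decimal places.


Coupon per period c = face * coupon_rate / m = 2.750000
Periods per year m = 2; per-period yield y/m = 0.040500
Number of cashflows N = 14
Cashflows (t years, CF_t, discount factor 1/(1+y/m)^(m*t), PV):
  t = 0.5000: CF_t = 2.750000, DF = 0.961076, PV = 2.642960
  t = 1.0000: CF_t = 2.750000, DF = 0.923668, PV = 2.540087
  t = 1.5000: CF_t = 2.750000, DF = 0.887715, PV = 2.441217
  t = 2.0000: CF_t = 2.750000, DF = 0.853162, PV = 2.346196
  t = 2.5000: CF_t = 2.750000, DF = 0.819954, PV = 2.254874
  t = 3.0000: CF_t = 2.750000, DF = 0.788039, PV = 2.167106
  t = 3.5000: CF_t = 2.750000, DF = 0.757365, PV = 2.082755
  t = 4.0000: CF_t = 2.750000, DF = 0.727886, PV = 2.001686
  t = 4.5000: CF_t = 2.750000, DF = 0.699554, PV = 1.923773
  t = 5.0000: CF_t = 2.750000, DF = 0.672325, PV = 1.848893
  t = 5.5000: CF_t = 2.750000, DF = 0.646156, PV = 1.776928
  t = 6.0000: CF_t = 2.750000, DF = 0.621005, PV = 1.707763
  t = 6.5000: CF_t = 2.750000, DF = 0.596833, PV = 1.641291
  t = 7.0000: CF_t = 102.750000, DF = 0.573602, PV = 58.937627
Price P = sum_t PV_t = 86.313157
Convexity numerator sum_t t*(t + 1/m) * CF_t / (1+y/m)^(m*t + 2):
  t = 0.5000: term = 1.220609
  t = 1.0000: term = 3.519295
  t = 1.5000: term = 6.764622
  t = 2.0000: term = 10.835531
  t = 2.5000: term = 15.620659
  t = 3.0000: term = 21.017706
  t = 3.5000: term = 26.932829
  t = 4.0000: term = 33.280079
  t = 4.5000: term = 39.980874
  t = 5.0000: term = 46.963491
  t = 5.5000: term = 54.162604
  t = 6.0000: term = 61.518837
  t = 6.5000: term = 68.978353
  t = 7.0000: term = 2858.036568
Convexity = (1/P) * sum = 3248.832057 / 86.313157 = 37.640056

Answer: Convexity = 37.6401


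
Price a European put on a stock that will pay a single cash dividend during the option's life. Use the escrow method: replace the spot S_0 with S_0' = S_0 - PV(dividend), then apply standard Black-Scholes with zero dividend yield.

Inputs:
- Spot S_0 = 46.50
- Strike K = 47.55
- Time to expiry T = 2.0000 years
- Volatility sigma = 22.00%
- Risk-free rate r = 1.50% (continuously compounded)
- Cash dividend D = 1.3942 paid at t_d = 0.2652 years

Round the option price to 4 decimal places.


Answer: Price = 6.1722

Derivation:
PV(D) = D * exp(-r * t_d) = 1.3942 * 0.99602990 = 1.38866489
S_0' = S_0 - PV(D) = 46.5000 - 1.38866489 = 45.11133511
d1 = (ln(S_0'/K) + (r + sigma^2/2)*T) / (sigma*sqrt(T)) = 0.08276929
d2 = d1 - sigma*sqrt(T) = -0.22835770
exp(-rT) = 0.97044553
N(-d1) = 0.46701750; N(-d2) = 0.59031591
P = K * exp(-rT) * N(-d2) - S_0' * N(-d1) = 47.5500 * 0.97044553 * 0.59031591 - 45.11133511 * 0.46701750 = 6.1722


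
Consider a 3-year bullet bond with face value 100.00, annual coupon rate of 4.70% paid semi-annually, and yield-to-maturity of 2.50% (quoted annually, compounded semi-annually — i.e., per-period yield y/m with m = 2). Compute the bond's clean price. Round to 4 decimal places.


Coupon per period c = face * coupon_rate / m = 2.350000
Periods per year m = 2; per-period yield y/m = 0.012500
Number of cashflows N = 6
Cashflows (t years, CF_t, discount factor 1/(1+y/m)^(m*t), PV):
  t = 0.5000: CF_t = 2.350000, DF = 0.987654, PV = 2.320988
  t = 1.0000: CF_t = 2.350000, DF = 0.975461, PV = 2.292333
  t = 1.5000: CF_t = 2.350000, DF = 0.963418, PV = 2.264033
  t = 2.0000: CF_t = 2.350000, DF = 0.951524, PV = 2.236082
  t = 2.5000: CF_t = 2.350000, DF = 0.939777, PV = 2.208476
  t = 3.0000: CF_t = 102.350000, DF = 0.928175, PV = 94.998699
Price P = sum_t PV_t = 106.320611

Answer: Price = 106.3206


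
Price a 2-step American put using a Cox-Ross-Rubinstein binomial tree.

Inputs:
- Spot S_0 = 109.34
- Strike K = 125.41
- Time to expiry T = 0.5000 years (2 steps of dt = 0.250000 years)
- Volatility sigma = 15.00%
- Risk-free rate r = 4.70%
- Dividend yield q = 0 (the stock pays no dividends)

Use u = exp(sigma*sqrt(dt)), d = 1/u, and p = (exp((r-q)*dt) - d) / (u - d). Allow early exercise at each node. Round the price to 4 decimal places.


Answer: Price = V(0,0) = 16.0700

Derivation:
dt = T/N = 0.250000
u = exp(sigma*sqrt(dt)) = 1.077884; d = 1/u = 0.927743
p = (exp((r-q)*dt) - d) / (u - d) = 0.559980
Discount per step: exp(-r*dt) = 0.988319
Stock lattice S(k, i) with i counting down-moves:
  k=0: S(0,0) = 109.3400
  k=1: S(1,0) = 117.8559; S(1,1) = 101.4395
  k=2: S(2,0) = 127.0350; S(2,1) = 109.3400; S(2,2) = 94.1098
Terminal payoffs V(N, i) = max(K - S_T, 0):
  V(2,0) = 0.000000; V(2,1) = 16.070000; V(2,2) = 31.300190
Backward induction: V(k, i) = exp(-r*dt) * [p * V(k+1, i) + (1-p) * V(k+1, i+1)]; then take max(V_cont, immediate exercise) for American.
  V(1,0) = exp(-r*dt) * [p*0.000000 + (1-p)*16.070000] = 6.988517; exercise = 7.554147; V(1,0) = max -> 7.554147
  V(1,1) = exp(-r*dt) * [p*16.070000 + (1-p)*31.300190] = 22.505583; exercise = 23.970527; V(1,1) = max -> 23.970527
  V(0,0) = exp(-r*dt) * [p*7.554147 + (1-p)*23.970527] = 14.605056; exercise = 16.070000; V(0,0) = max -> 16.070000


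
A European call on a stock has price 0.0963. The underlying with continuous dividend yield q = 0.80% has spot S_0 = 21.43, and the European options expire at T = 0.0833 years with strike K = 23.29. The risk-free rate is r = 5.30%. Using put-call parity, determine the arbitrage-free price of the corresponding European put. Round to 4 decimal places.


Answer: Put price = 1.8680

Derivation:
Put-call parity: C - P = S_0 * exp(-qT) - K * exp(-rT).
S_0 * exp(-qT) = 21.4300 * 0.99933382 = 21.41572381
K * exp(-rT) = 23.2900 * 0.99559483 = 23.18740362
P = C - S*exp(-qT) + K*exp(-rT)
P = 0.0963 - 21.41572381 + 23.18740362 = 1.8680


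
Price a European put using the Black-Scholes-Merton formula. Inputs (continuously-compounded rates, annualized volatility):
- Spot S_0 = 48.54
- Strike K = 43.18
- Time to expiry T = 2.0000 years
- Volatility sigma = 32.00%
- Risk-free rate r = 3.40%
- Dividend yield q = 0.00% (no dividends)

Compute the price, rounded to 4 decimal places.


Answer: Price = 4.4984

Derivation:
d1 = (ln(S/K) + (r - q + 0.5*sigma^2) * T) / (sigma * sqrt(T)) = 0.63509409
d2 = d1 - sigma * sqrt(T) = 0.18254575
exp(-rT) = 0.93426047; exp(-qT) = 1.00000000
P = K * exp(-rT) * N(-d2) - S_0 * exp(-qT) * N(-d1)
N(-d1) = 0.26268353; N(-d2) = 0.42757723
P = 43.1800 * 0.93426047 * 0.42757723 - 48.5400 * 1.00000000 * 0.26268353 = 4.4984


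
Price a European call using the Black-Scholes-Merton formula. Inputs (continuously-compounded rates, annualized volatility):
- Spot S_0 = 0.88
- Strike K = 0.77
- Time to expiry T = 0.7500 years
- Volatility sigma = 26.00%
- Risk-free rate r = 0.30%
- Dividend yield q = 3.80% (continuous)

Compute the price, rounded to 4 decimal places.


Answer: Price = 0.1243

Derivation:
d1 = (ln(S/K) + (r - q + 0.5*sigma^2) * T) / (sigma * sqrt(T)) = 0.58903669
d2 = d1 - sigma * sqrt(T) = 0.36387009
exp(-rT) = 0.99775253; exp(-qT) = 0.97190229
C = S_0 * exp(-qT) * N(d1) - K * exp(-rT) * N(d2)
N(d1) = 0.72208167; N(d2) = 0.64202249
C = 0.8800 * 0.97190229 * 0.72208167 - 0.7700 * 0.99775253 * 0.64202249 = 0.1243


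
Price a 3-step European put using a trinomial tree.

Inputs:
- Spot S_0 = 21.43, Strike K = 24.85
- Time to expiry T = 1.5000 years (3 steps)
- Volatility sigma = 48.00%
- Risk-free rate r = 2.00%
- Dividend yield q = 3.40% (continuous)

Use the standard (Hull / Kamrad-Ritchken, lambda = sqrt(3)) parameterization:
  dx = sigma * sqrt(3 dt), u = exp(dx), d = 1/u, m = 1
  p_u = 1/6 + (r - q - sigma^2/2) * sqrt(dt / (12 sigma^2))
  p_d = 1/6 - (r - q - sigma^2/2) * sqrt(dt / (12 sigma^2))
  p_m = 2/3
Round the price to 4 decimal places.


Answer: Price = V(0,0) = 7.1930

Derivation:
dt = T/N = 0.500000; dx = sigma*sqrt(3*dt) = 0.587878
u = exp(dx) = 1.800164; d = 1/u = 0.555505
p_u = 0.111723, p_m = 0.666667, p_d = 0.221610
Discount per step: exp(-r*dt) = 0.990050
Stock lattice S(k, j) with j the centered position index:
  k=0: S(0,+0) = 21.4300
  k=1: S(1,-1) = 11.9045; S(1,+0) = 21.4300; S(1,+1) = 38.5775
  k=2: S(2,-2) = 6.6130; S(2,-1) = 11.9045; S(2,+0) = 21.4300; S(2,+1) = 38.5775; S(2,+2) = 69.4458
  k=3: S(3,-3) = 3.6736; S(3,-2) = 6.6130; S(3,-1) = 11.9045; S(3,+0) = 21.4300; S(3,+1) = 38.5775; S(3,+2) = 69.4458; S(3,+3) = 125.0138
Terminal payoffs V(N, j) = max(K - S_T, 0):
  V(3,-3) = 21.176447; V(3,-2) = 18.237004; V(3,-1) = 12.945526; V(3,+0) = 3.420000; V(3,+1) = 0.000000; V(3,+2) = 0.000000; V(3,+3) = 0.000000
Backward induction: V(k, j) = exp(-r*dt) * [p_u * V(k+1, j+1) + p_m * V(k+1, j) + p_d * V(k+1, j-1)]
  V(2,-2) = exp(-r*dt) * [p_u*12.945526 + p_m*18.237004 + p_d*21.176447] = 18.115173
  V(2,-1) = exp(-r*dt) * [p_u*3.420000 + p_m*12.945526 + p_d*18.237004] = 12.924059
  V(2,+0) = exp(-r*dt) * [p_u*0.000000 + p_m*3.420000 + p_d*12.945526] = 5.097627
  V(2,+1) = exp(-r*dt) * [p_u*0.000000 + p_m*0.000000 + p_d*3.420000] = 0.750365
  V(2,+2) = exp(-r*dt) * [p_u*0.000000 + p_m*0.000000 + p_d*0.000000] = 0.000000
  V(1,-1) = exp(-r*dt) * [p_u*5.097627 + p_m*12.924059 + p_d*18.115173] = 13.068725
  V(1,+0) = exp(-r*dt) * [p_u*0.750365 + p_m*5.097627 + p_d*12.924059] = 6.283206
  V(1,+1) = exp(-r*dt) * [p_u*0.000000 + p_m*0.750365 + p_d*5.097627] = 1.613711
  V(0,+0) = exp(-r*dt) * [p_u*1.613711 + p_m*6.283206 + p_d*13.068725] = 7.192964


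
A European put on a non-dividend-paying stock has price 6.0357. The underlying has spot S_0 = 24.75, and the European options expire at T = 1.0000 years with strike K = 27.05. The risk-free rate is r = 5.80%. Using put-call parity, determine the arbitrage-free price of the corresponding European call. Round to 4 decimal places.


Put-call parity: C - P = S_0 * exp(-qT) - K * exp(-rT).
S_0 * exp(-qT) = 24.7500 * 1.00000000 = 24.75000000
K * exp(-rT) = 27.0500 * 0.94364995 = 25.52573108
C = P + S*exp(-qT) - K*exp(-rT)
C = 6.0357 + 24.75000000 - 25.52573108 = 5.2600

Answer: Call price = 5.2600


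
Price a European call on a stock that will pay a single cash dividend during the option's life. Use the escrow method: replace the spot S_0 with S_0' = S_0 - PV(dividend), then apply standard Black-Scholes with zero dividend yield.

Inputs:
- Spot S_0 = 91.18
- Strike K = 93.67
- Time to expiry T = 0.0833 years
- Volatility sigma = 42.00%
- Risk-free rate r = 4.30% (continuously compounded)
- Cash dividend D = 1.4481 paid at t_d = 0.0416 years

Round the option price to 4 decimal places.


Answer: Price = 2.8542

Derivation:
PV(D) = D * exp(-r * t_d) = 1.4481 * 0.99821280 = 1.44551195
S_0' = S_0 - PV(D) = 91.1800 - 1.44551195 = 89.73448805
d1 = (ln(S_0'/K) + (r + sigma^2/2)*T) / (sigma*sqrt(T)) = -0.26393345
d2 = d1 - sigma*sqrt(T) = -0.38515276
exp(-rT) = 0.99642451
N(d1) = 0.39591560; N(d2) = 0.35006212
C = S_0' * N(d1) - K * exp(-rT) * N(d2) = 89.73448805 * 0.39591560 - 93.6700 * 0.99642451 * 0.35006212 = 2.8542


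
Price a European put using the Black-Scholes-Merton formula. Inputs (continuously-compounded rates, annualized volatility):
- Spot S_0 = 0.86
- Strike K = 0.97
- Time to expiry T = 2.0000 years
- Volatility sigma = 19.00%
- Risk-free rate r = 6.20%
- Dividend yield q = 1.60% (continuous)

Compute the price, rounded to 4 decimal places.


d1 = (ln(S/K) + (r - q + 0.5*sigma^2) * T) / (sigma * sqrt(T)) = 0.02879159
d2 = d1 - sigma * sqrt(T) = -0.23990898
exp(-rT) = 0.88337984; exp(-qT) = 0.96850658
P = K * exp(-rT) * N(-d2) - S_0 * exp(-qT) * N(-d1)
N(-d1) = 0.48851540; N(-d2) = 0.59479959
P = 0.9700 * 0.88337984 * 0.59479959 - 0.8600 * 0.96850658 * 0.48851540 = 0.1028

Answer: Price = 0.1028


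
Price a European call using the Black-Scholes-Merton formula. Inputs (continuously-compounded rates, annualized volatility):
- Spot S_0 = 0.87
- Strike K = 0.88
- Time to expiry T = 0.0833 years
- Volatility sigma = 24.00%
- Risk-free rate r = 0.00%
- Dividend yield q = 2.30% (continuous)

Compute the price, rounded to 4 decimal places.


d1 = (ln(S/K) + (r - q + 0.5*sigma^2) * T) / (sigma * sqrt(T)) = -0.15801710
d2 = d1 - sigma * sqrt(T) = -0.22728527
exp(-rT) = 1.00000000; exp(-qT) = 0.99808593
C = S_0 * exp(-qT) * N(d1) - K * exp(-rT) * N(d2)
N(d1) = 0.43722166; N(d2) = 0.41010096
C = 0.8700 * 0.99808593 * 0.43722166 - 0.8800 * 1.00000000 * 0.41010096 = 0.0188

Answer: Price = 0.0188


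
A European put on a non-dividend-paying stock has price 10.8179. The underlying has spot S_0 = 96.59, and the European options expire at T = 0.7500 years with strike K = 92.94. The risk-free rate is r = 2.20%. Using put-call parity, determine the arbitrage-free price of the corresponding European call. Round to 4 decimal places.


Answer: Call price = 15.9888

Derivation:
Put-call parity: C - P = S_0 * exp(-qT) - K * exp(-rT).
S_0 * exp(-qT) = 96.5900 * 1.00000000 = 96.59000000
K * exp(-rT) = 92.9400 * 0.98363538 = 91.41907216
C = P + S*exp(-qT) - K*exp(-rT)
C = 10.8179 + 96.59000000 - 91.41907216 = 15.9888


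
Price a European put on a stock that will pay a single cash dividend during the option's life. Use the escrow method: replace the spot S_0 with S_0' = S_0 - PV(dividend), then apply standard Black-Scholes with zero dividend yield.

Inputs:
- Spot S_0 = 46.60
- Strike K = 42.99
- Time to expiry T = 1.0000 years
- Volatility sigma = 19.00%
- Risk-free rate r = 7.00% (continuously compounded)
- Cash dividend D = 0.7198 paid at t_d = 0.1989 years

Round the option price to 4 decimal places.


PV(D) = D * exp(-r * t_d) = 0.7198 * 0.98617348 = 0.70984767
S_0' = S_0 - PV(D) = 46.6000 - 0.70984767 = 45.89015233
d1 = (ln(S_0'/K) + (r + sigma^2/2)*T) / (sigma*sqrt(T)) = 0.80701588
d2 = d1 - sigma*sqrt(T) = 0.61701588
exp(-rT) = 0.93239382
N(-d1) = 0.20982867; N(-d2) = 0.26861213
P = K * exp(-rT) * N(-d2) - S_0' * N(-d1) = 42.9900 * 0.93239382 * 0.26861213 - 45.89015233 * 0.20982867 = 1.1379

Answer: Price = 1.1379


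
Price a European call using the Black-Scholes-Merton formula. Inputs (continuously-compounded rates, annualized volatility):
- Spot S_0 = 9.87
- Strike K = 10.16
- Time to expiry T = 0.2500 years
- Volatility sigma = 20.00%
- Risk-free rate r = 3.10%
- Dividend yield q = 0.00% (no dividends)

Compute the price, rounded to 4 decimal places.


d1 = (ln(S/K) + (r - q + 0.5*sigma^2) * T) / (sigma * sqrt(T)) = -0.16208589
d2 = d1 - sigma * sqrt(T) = -0.26208589
exp(-rT) = 0.99227995; exp(-qT) = 1.00000000
C = S_0 * exp(-qT) * N(d1) - K * exp(-rT) * N(d2)
N(d1) = 0.43561911; N(d2) = 0.39662761
C = 9.8700 * 1.00000000 * 0.43561911 - 10.1600 * 0.99227995 * 0.39662761 = 0.3009

Answer: Price = 0.3009


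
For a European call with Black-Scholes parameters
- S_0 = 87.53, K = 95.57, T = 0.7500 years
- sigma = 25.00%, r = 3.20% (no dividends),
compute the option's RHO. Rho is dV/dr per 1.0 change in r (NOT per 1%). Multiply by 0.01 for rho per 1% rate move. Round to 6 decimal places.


Answer: Rho = 24.028068

Derivation:
d1 = -0.1867837657; d2 = -0.4032901167
phi(d1) = 0.3920434432; exp(-qT) = 1.0000000000; exp(-rT) = 0.9762857098
N(d2) = 0.3433674058
Rho = K*T*exp(-rT)*N(d2) = 95.5700 * 0.7500 * 0.9762857098 * 0.3433674058 = 24.028068


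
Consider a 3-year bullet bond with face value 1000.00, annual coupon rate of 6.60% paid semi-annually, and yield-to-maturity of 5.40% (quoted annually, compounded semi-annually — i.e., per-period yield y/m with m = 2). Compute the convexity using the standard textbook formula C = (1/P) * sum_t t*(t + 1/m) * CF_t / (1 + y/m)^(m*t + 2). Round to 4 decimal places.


Coupon per period c = face * coupon_rate / m = 33.000000
Periods per year m = 2; per-period yield y/m = 0.027000
Number of cashflows N = 6
Cashflows (t years, CF_t, discount factor 1/(1+y/m)^(m*t), PV):
  t = 0.5000: CF_t = 33.000000, DF = 0.973710, PV = 32.132425
  t = 1.0000: CF_t = 33.000000, DF = 0.948111, PV = 31.287658
  t = 1.5000: CF_t = 33.000000, DF = 0.923185, PV = 30.465100
  t = 2.0000: CF_t = 33.000000, DF = 0.898914, PV = 29.664168
  t = 2.5000: CF_t = 33.000000, DF = 0.875282, PV = 28.884292
  t = 3.0000: CF_t = 1033.000000, DF = 0.852270, PV = 880.395188
Price P = sum_t PV_t = 1032.828829
Convexity numerator sum_t t*(t + 1/m) * CF_t / (1+y/m)^(m*t + 2):
  t = 0.5000: term = 15.232550
  t = 1.0000: term = 44.496251
  t = 1.5000: term = 86.652875
  t = 2.0000: term = 140.624594
  t = 2.5000: term = 205.391326
  t = 3.0000: term = 8764.478335
Convexity = (1/P) * sum = 9256.875931 / 1032.828829 = 8.962643

Answer: Convexity = 8.9626


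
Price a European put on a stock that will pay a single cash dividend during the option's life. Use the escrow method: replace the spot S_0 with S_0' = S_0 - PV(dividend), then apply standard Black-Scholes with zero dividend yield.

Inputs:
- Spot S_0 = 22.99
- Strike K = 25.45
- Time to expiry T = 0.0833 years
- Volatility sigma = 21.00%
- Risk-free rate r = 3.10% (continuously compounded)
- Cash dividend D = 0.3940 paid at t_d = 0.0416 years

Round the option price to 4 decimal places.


Answer: Price = 2.8031

Derivation:
PV(D) = D * exp(-r * t_d) = 0.3940 * 0.99871123 = 0.39349223
S_0' = S_0 - PV(D) = 22.9900 - 0.39349223 = 22.59650777
d1 = (ln(S_0'/K) + (r + sigma^2/2)*T) / (sigma*sqrt(T)) = -1.88915959
d2 = d1 - sigma*sqrt(T) = -1.94976925
exp(-rT) = 0.99742103
N(-d1) = 0.97056478; N(-d2) = 0.97439819
P = K * exp(-rT) * N(-d2) - S_0' * N(-d1) = 25.4500 * 0.99742103 * 0.97439819 - 22.59650777 * 0.97056478 = 2.8031


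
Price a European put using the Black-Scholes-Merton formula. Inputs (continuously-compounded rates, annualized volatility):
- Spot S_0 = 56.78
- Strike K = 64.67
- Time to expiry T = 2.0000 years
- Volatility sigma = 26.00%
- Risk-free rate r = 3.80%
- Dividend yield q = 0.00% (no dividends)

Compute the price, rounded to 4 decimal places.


d1 = (ln(S/K) + (r - q + 0.5*sigma^2) * T) / (sigma * sqrt(T)) = 0.03667909
d2 = d1 - sigma * sqrt(T) = -0.33101644
exp(-rT) = 0.92681621; exp(-qT) = 1.00000000
P = K * exp(-rT) * N(-d2) - S_0 * exp(-qT) * N(-d1)
N(-d1) = 0.48537044; N(-d2) = 0.62968397
P = 64.6700 * 0.92681621 * 0.62968397 - 56.7800 * 1.00000000 * 0.48537044 = 10.1822

Answer: Price = 10.1822


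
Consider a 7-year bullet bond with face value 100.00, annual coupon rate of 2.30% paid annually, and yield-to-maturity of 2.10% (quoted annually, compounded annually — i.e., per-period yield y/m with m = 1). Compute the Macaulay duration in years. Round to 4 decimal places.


Coupon per period c = face * coupon_rate / m = 2.300000
Periods per year m = 1; per-period yield y/m = 0.021000
Number of cashflows N = 7
Cashflows (t years, CF_t, discount factor 1/(1+y/m)^(m*t), PV):
  t = 1.0000: CF_t = 2.300000, DF = 0.979432, PV = 2.252693
  t = 2.0000: CF_t = 2.300000, DF = 0.959287, PV = 2.206360
  t = 3.0000: CF_t = 2.300000, DF = 0.939556, PV = 2.160979
  t = 4.0000: CF_t = 2.300000, DF = 0.920231, PV = 2.116532
  t = 5.0000: CF_t = 2.300000, DF = 0.901304, PV = 2.072999
  t = 6.0000: CF_t = 2.300000, DF = 0.882766, PV = 2.030362
  t = 7.0000: CF_t = 102.300000, DF = 0.864609, PV = 88.449512
Price P = sum_t PV_t = 101.289437
Macaulay numerator sum_t t * PV_t:
  t * PV_t at t = 1.0000: 2.252693
  t * PV_t at t = 2.0000: 4.412720
  t * PV_t at t = 3.0000: 6.482938
  t * PV_t at t = 4.0000: 8.466129
  t * PV_t at t = 5.0000: 10.364996
  t * PV_t at t = 6.0000: 12.182169
  t * PV_t at t = 7.0000: 619.146581
Macaulay duration D = (sum_t t * PV_t) / P = 663.308226 / 101.289437 = 6.548642

Answer: Macaulay duration = 6.5486 years


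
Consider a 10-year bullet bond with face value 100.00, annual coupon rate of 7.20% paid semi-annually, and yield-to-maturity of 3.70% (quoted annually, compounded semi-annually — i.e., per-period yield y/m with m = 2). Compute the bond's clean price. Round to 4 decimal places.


Answer: Price = 129.0336

Derivation:
Coupon per period c = face * coupon_rate / m = 3.600000
Periods per year m = 2; per-period yield y/m = 0.018500
Number of cashflows N = 20
Cashflows (t years, CF_t, discount factor 1/(1+y/m)^(m*t), PV):
  t = 0.5000: CF_t = 3.600000, DF = 0.981836, PV = 3.534610
  t = 1.0000: CF_t = 3.600000, DF = 0.964002, PV = 3.470407
  t = 1.5000: CF_t = 3.600000, DF = 0.946492, PV = 3.407371
  t = 2.0000: CF_t = 3.600000, DF = 0.929300, PV = 3.345479
  t = 2.5000: CF_t = 3.600000, DF = 0.912420, PV = 3.284712
  t = 3.0000: CF_t = 3.600000, DF = 0.895847, PV = 3.225049
  t = 3.5000: CF_t = 3.600000, DF = 0.879575, PV = 3.166469
  t = 4.0000: CF_t = 3.600000, DF = 0.863598, PV = 3.108954
  t = 4.5000: CF_t = 3.600000, DF = 0.847912, PV = 3.052483
  t = 5.0000: CF_t = 3.600000, DF = 0.832510, PV = 2.997037
  t = 5.5000: CF_t = 3.600000, DF = 0.817389, PV = 2.942599
  t = 6.0000: CF_t = 3.600000, DF = 0.802542, PV = 2.889150
  t = 6.5000: CF_t = 3.600000, DF = 0.787964, PV = 2.836672
  t = 7.0000: CF_t = 3.600000, DF = 0.773652, PV = 2.785146
  t = 7.5000: CF_t = 3.600000, DF = 0.759599, PV = 2.734557
  t = 8.0000: CF_t = 3.600000, DF = 0.745802, PV = 2.684887
  t = 8.5000: CF_t = 3.600000, DF = 0.732255, PV = 2.636119
  t = 9.0000: CF_t = 3.600000, DF = 0.718954, PV = 2.588236
  t = 9.5000: CF_t = 3.600000, DF = 0.705895, PV = 2.541224
  t = 10.0000: CF_t = 103.600000, DF = 0.693074, PV = 71.802421
Price P = sum_t PV_t = 129.033582


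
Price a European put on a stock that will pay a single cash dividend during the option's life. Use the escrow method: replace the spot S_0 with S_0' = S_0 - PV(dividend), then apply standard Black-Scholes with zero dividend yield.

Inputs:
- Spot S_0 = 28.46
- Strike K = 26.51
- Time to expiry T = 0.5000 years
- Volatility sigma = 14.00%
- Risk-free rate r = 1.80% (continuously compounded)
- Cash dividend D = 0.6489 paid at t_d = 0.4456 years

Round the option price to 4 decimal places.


PV(D) = D * exp(-r * t_d) = 0.6489 * 0.99201128 = 0.64371612
S_0' = S_0 - PV(D) = 28.4600 - 0.64371612 = 27.81628388
d1 = (ln(S_0'/K) + (r + sigma^2/2)*T) / (sigma*sqrt(T)) = 0.62629033
d2 = d1 - sigma*sqrt(T) = 0.52729539
exp(-rT) = 0.99104038
N(-d1) = 0.26556226; N(-d2) = 0.29899424
P = K * exp(-rT) * N(-d2) - S_0' * N(-d1) = 26.5100 * 0.99104038 * 0.29899424 - 27.81628388 * 0.26556226 = 0.4684

Answer: Price = 0.4684


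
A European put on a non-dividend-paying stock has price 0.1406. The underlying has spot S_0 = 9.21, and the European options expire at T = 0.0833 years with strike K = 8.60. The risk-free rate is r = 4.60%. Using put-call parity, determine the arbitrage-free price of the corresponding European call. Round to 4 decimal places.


Answer: Call price = 0.7835

Derivation:
Put-call parity: C - P = S_0 * exp(-qT) - K * exp(-rT).
S_0 * exp(-qT) = 9.2100 * 1.00000000 = 9.21000000
K * exp(-rT) = 8.6000 * 0.99617553 = 8.56710958
C = P + S*exp(-qT) - K*exp(-rT)
C = 0.1406 + 9.21000000 - 8.56710958 = 0.7835


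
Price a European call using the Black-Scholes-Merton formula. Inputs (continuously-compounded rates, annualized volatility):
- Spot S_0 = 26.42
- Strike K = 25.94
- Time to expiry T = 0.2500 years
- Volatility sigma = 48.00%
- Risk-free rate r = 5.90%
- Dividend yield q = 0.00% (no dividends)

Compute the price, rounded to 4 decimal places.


d1 = (ln(S/K) + (r - q + 0.5*sigma^2) * T) / (sigma * sqrt(T)) = 0.25785467
d2 = d1 - sigma * sqrt(T) = 0.01785467
exp(-rT) = 0.98535825; exp(-qT) = 1.00000000
C = S_0 * exp(-qT) * N(d1) - K * exp(-rT) * N(d2)
N(d1) = 0.60174046; N(d2) = 0.50712260
C = 26.4200 * 1.00000000 * 0.60174046 - 25.9400 * 0.98535825 * 0.50712260 = 2.9358

Answer: Price = 2.9358


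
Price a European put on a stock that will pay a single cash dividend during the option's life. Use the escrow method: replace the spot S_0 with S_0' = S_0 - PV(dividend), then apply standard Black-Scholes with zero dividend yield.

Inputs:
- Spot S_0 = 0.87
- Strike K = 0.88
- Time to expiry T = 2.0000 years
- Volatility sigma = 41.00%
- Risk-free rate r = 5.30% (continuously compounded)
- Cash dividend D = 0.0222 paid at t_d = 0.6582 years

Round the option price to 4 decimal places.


PV(D) = D * exp(-r * t_d) = 0.0222 * 0.96571685 = 0.02143891
S_0' = S_0 - PV(D) = 0.8700 - 0.02143891 = 0.84856109
d1 = (ln(S_0'/K) + (r + sigma^2/2)*T) / (sigma*sqrt(T)) = 0.40998425
d2 = d1 - sigma*sqrt(T) = -0.16984331
exp(-rT) = 0.89942465
N(-d1) = 0.34090875; N(-d2) = 0.56743332
P = K * exp(-rT) * N(-d2) - S_0' * N(-d1) = 0.8800 * 0.89942465 * 0.56743332 - 0.84856109 * 0.34090875 = 0.1598

Answer: Price = 0.1598


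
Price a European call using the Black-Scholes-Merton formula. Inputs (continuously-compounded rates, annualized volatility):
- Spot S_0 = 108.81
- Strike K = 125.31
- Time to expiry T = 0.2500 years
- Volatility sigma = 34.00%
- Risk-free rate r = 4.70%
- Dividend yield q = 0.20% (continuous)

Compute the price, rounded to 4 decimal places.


Answer: Price = 2.5191

Derivation:
d1 = (ln(S/K) + (r - q + 0.5*sigma^2) * T) / (sigma * sqrt(T)) = -0.67933780
d2 = d1 - sigma * sqrt(T) = -0.84933780
exp(-rT) = 0.98831876; exp(-qT) = 0.99950012
C = S_0 * exp(-qT) * N(d1) - K * exp(-rT) * N(d2)
N(d1) = 0.24846193; N(d2) = 0.19784668
C = 108.8100 * 0.99950012 * 0.24846193 - 125.3100 * 0.98831876 * 0.19784668 = 2.5191


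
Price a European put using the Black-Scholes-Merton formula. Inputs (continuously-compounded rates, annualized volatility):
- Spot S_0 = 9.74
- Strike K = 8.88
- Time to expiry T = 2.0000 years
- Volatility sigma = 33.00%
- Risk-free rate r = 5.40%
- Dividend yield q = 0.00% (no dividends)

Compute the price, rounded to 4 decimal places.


Answer: Price = 0.8945

Derivation:
d1 = (ln(S/K) + (r - q + 0.5*sigma^2) * T) / (sigma * sqrt(T)) = 0.66283667
d2 = d1 - sigma * sqrt(T) = 0.19614619
exp(-rT) = 0.89762760; exp(-qT) = 1.00000000
P = K * exp(-rT) * N(-d2) - S_0 * exp(-qT) * N(-d1)
N(-d1) = 0.25371758; N(-d2) = 0.42224787
P = 8.8800 * 0.89762760 * 0.42224787 - 9.7400 * 1.00000000 * 0.25371758 = 0.8945


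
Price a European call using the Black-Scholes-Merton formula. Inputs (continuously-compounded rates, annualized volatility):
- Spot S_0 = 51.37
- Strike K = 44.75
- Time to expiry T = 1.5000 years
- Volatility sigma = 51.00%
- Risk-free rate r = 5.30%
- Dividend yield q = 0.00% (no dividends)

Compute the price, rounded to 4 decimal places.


d1 = (ln(S/K) + (r - q + 0.5*sigma^2) * T) / (sigma * sqrt(T)) = 0.66046232
d2 = d1 - sigma * sqrt(T) = 0.03584244
exp(-rT) = 0.92357802; exp(-qT) = 1.00000000
C = S_0 * exp(-qT) * N(d1) - K * exp(-rT) * N(d2)
N(d1) = 0.74552141; N(d2) = 0.51429600
C = 51.3700 * 1.00000000 * 0.74552141 - 44.7500 * 0.92357802 * 0.51429600 = 17.0415

Answer: Price = 17.0415
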